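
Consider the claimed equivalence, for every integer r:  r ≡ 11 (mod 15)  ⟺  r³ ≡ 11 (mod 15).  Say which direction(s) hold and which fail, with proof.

[⇒] Suppose r ≡ 11 (mod 15). Write r = 15j + 11. Then (15j + 11)³ = 3375j³ + 7425j² + 5445j + 1331 = 15(225j³ + 495j² + 363j + 88) + 11, so r³ ≡ 11 (mod 15).

[⇐] Conversely, suppose r³ ≡ 11 (mod 15). The only residue r in {0, …, 14} with r³ ≡ 11 (mod 15) is r = 11, so r ≡ 11 (mod 15).

Both directions hold.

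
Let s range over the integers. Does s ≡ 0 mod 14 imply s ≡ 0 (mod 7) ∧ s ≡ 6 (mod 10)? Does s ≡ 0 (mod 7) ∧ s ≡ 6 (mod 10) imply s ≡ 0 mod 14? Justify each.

Only the reverse direction holds.

(⇒) This fails: s = 0 gives 0 ≡ 0 (mod 14) but 0 ≡ 0 (mod 10), so the conjunction on the right does not hold.

(⇐) Conversely, if s ≡ 0 (mod 7) and s ≡ 6 (mod 10), then by the Chinese remainder theorem s ≡ 56 (mod 70). Since 56 ≡ 0 (mod 14) and 14 ∣ 70, we get s ≡ 0 (mod 14).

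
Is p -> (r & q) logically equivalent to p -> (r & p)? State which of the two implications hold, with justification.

(⟹) Assume the antecedent. If p is true, the antecedent forces (p = T, r = T, q = T), and p -> (r & p) holds there. If p is false, p -> (r & p) reduces to true regardless of the other variables. Either way p -> (r & p) holds.

(⟸) This fails. Under p = T, r = T, q = F, the left side is false but the right side is true.

The forward direction holds; the converse fails.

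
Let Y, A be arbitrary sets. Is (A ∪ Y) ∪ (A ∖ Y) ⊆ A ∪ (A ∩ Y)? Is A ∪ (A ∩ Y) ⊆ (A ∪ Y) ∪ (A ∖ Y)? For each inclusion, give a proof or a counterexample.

(⟸) Let x ∈ A ∪ (A ∩ Y). Then either x ∈ A and x ∉ Y; or x ∈ Y ∩ A. In each case x ∈ (A ∪ Y) ∪ (A ∖ Y), so A ∪ (A ∩ Y) ⊆ (A ∪ Y) ∪ (A ∖ Y).

(⟹) This inclusion fails. Take Y = {1}, A = ∅; then 1 ∈ (A ∪ Y) ∪ (A ∖ Y) but 1 ∉ A ∪ (A ∩ Y).

The sets are not equal: only the reverse inclusion holds.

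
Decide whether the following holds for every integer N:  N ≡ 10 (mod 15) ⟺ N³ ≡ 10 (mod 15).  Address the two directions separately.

Both directions hold.

(→) Suppose N ≡ 10 (mod 15). Write N = 15j + 10. Then (15j + 10)³ = 3375j³ + 6750j² + 4500j + 1000 = 15(225j³ + 450j² + 300j + 66) + 10, so N³ ≡ 10 (mod 15).

(←) Conversely, suppose N³ ≡ 10 (mod 15). The only residue r in {0, …, 14} with r³ ≡ 10 (mod 15) is r = 10, so N ≡ 10 (mod 15).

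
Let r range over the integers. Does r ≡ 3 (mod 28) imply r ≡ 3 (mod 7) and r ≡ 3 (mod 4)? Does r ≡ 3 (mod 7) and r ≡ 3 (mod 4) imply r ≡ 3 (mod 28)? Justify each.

Both directions hold; the statement is true.

Converse. If r ≡ 3 (mod 7) and r ≡ 3 (mod 4), then by the Chinese remainder theorem r ≡ 3 (mod 28). This is exactly r ≡ 3 (mod 28).

Forward direction. Suppose r ≡ 3 (mod 28); write r = 28j + 3. Since 7 ∣ 28, reducing mod 7 gives r ≡ 3 (mod 7); since 4 ∣ 28, reducing mod 4 gives r ≡ 3 (mod 4).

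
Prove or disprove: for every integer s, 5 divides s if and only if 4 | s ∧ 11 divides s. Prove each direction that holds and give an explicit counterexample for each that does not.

(→) This fails: take s = 5. Certainly 5 ∣ 5, but 4 ∤ 5.

(←) This fails: take s = 44. Both 4 ∣ 44 and 11 ∣ 44, yet 44 is not a multiple of 5 (since 44 = 8·5 + 4), so 5 ∤ 44.

(⇒) fails and (⇐) fails.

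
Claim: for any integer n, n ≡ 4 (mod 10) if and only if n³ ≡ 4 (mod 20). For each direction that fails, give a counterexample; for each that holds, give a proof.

Equivalent; both directions hold.

Forward direction. Suppose n ≡ 4 (mod 10). Working modulo 20, n ∈ {4, 14}; for each such r, r³ ≡ 4 (mod 20).

Converse. The residues r modulo 20 with r³ ≡ 4 (mod 20) are exactly {4, 14}, and each is ≡ 4 (mod 10).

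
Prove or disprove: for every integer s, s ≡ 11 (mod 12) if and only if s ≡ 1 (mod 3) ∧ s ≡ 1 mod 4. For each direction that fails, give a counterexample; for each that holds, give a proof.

Both directions fail.

Forward direction. This fails: s = 11 gives 11 ≡ 11 (mod 12) but 11 ≡ 2 (mod 3), so the conjunction on the right does not hold.

Converse. This fails: s = 1 satisfies both congruences on the right (1 ≡ 1 mod 3 and 1 ≡ 1 mod 4) yet 1 ≡ 1 (mod 12), not 11.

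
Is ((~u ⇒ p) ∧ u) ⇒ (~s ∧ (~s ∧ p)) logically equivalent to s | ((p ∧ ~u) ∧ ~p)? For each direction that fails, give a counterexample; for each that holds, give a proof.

(⇒) This fails. Under s = F, u = F, p = F, the left side is true but the right side is false.

(⇐) This fails. Under s = T, u = T, p = F, the left side is false but the right side is true.

Neither implication holds.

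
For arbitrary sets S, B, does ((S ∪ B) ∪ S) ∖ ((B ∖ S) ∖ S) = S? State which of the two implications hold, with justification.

The two sets are equal.

(⊆) Let x ∈ ((S ∪ B) ∪ S) ∖ ((B ∖ S) ∖ S). Then either x ∈ S and x ∉ B; or x ∈ S ∩ B. In each case x ∈ S, so ((S ∪ B) ∪ S) ∖ ((B ∖ S) ∖ S) ⊆ S.

(⊇) Let x ∈ S. Then either x ∈ S and x ∉ B; or x ∈ S ∩ B. In each case x ∈ ((S ∪ B) ∪ S) ∖ ((B ∖ S) ∖ S), so S ⊆ ((S ∪ B) ∪ S) ∖ ((B ∖ S) ∖ S).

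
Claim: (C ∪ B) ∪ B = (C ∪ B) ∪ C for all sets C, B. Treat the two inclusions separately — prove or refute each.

Forward inclusion. Let x ∈ (C ∪ B) ∪ B. Then either x ∈ C and x ∉ B; or x ∈ B and x ∉ C; or x ∈ C ∩ B. In each case x ∈ (C ∪ B) ∪ C, so (C ∪ B) ∪ B ⊆ (C ∪ B) ∪ C.

Reverse inclusion. Let x ∈ (C ∪ B) ∪ C. Then either x ∈ C and x ∉ B; or x ∈ B and x ∉ C; or x ∈ C ∩ B. In each case x ∈ (C ∪ B) ∪ B, so (C ∪ B) ∪ C ⊆ (C ∪ B) ∪ B.

Both inclusions hold; the sets are equal.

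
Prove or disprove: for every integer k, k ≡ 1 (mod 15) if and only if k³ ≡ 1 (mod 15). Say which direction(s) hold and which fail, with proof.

Forward direction. Suppose k ≡ 1 (mod 15). Write k = 15j + 1. Then (15j + 1)³ = 3375j³ + 675j² + 45j + 1 = 15(225j³ + 45j² + 3j) + 1, so k³ ≡ 1 (mod 15).

Converse. Suppose k³ ≡ 1 (mod 15). The only residue r in {0, …, 14} with r³ ≡ 1 (mod 15) is r = 1, so k ≡ 1 (mod 15).

Both directions hold; the statement is true.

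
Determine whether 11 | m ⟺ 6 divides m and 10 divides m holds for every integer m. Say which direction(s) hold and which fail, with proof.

(⇒) This fails: take m = 11. Certainly 11 ∣ 11, but 6 ∤ 11.

(⇐) This fails: take m = 30. Both 6 ∣ 30 and 10 ∣ 30, yet 30 is not a multiple of 11 (since 30 = 2·11 + 8), so 11 ∤ 30.

(⇒) fails and (⇐) fails.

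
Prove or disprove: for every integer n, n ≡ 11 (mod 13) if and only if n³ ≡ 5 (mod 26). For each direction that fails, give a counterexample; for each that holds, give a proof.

[⇒] This fails: take n = 24. Then 24 ≡ 11 (mod 13), but 24³ = 13824 ≡ 18 (mod 26), not 5.

[⇐] This fails: take n = 7. Then 7³ = 343 ≡ 5 (mod 26), yet 7 ≡ 7 (mod 13), not 11.

Neither direction holds.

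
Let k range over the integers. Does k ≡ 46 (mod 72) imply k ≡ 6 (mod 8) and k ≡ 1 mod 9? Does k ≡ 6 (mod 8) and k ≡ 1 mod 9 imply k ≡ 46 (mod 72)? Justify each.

Both implications hold.

(⇒) Suppose k ≡ 46 (mod 72); write k = 72j + 46. Since 8 ∣ 72, reducing mod 8 gives k ≡ 46 ≡ 6 (mod 8); since 9 ∣ 72, reducing mod 9 gives k ≡ 46 ≡ 1 (mod 9).

(⇐) Conversely, if k ≡ 6 (mod 8) and k ≡ 1 (mod 9), then by the Chinese remainder theorem k ≡ 46 (mod 72). This is exactly k ≡ 46 (mod 72).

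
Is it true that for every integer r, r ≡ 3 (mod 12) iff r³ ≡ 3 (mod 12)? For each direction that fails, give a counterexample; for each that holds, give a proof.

Both directions hold.

Forward direction. Suppose r ≡ 3 (mod 12). Write r = 12j + 3. Then (12j + 3)³ = 1728j³ + 1296j² + 324j + 27 = 12(144j³ + 108j² + 27j + 2) + 3, so r³ ≡ 3 (mod 12).

Converse. For the converse, argue contrapositively. If r ≢ 3 (mod 12), then r is congruent to one of 0, 1, 2, 4, 5, 6, 7, 8, 9, 10, 11 modulo 12, and these give r³ ≡ 0, 1, 8, 4, 5, 0, 7, 8, 9, 4, 11 respectively — never 3.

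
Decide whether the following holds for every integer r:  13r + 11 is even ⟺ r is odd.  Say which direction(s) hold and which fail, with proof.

(⇒) Suppose 13r + 11 is even. Since 13 is odd, 13r and r have the same parity, so 13r + 11 ≡ r + 11 (mod 2). As 11 is odd, 13r + 11 is even exactly when r is odd. Thus r is odd.

(⇐) Conversely, suppose r is odd; write r = 2j + 1. Then 13r + 11 = 13·(2j + 1) + 11 = 2·13j + 24, which is even.

Both directions hold.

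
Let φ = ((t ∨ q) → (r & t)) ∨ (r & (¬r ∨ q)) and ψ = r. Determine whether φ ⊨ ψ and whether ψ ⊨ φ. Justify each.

The forward direction fails; the converse holds.

[⇒] This fails. Under r = F, q = F, t = F, the left side is true but the right side is false.

[⇐] Assume the antecedent. If r is true, the consequent reduces to true regardless of the other variables. If r is false, the antecedent cannot hold. Either way the consequent holds.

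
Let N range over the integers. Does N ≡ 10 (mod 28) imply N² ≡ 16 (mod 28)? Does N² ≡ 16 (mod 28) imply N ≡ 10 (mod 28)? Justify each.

(→) Suppose N ≡ 10 (mod 28). Write N = 28j + 10. Then (28j + 10)² = 784j² + 560j + 100 = 28(28j² + 20j + 3) + 16, so N² ≡ 16 (mod 28).

(←) This fails: take N = 4. Then 4² = 16 ≡ 16 (mod 28), yet 4 ≡ 4 (mod 28), not 10.

The forward direction holds; the converse fails.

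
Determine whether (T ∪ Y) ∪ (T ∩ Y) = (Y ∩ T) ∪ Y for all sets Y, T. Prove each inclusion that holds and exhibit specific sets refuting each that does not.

The sets are not equal: only the reverse inclusion holds.

(⊆) This inclusion fails. Take Y = ∅, T = {1}; then 1 ∈ (T ∪ Y) ∪ (T ∩ Y) but 1 ∉ (Y ∩ T) ∪ Y.

(⊇) Let x ∈ (Y ∩ T) ∪ Y. Then either x ∈ Y and x ∉ T; or x ∈ Y ∩ T. In each case x ∈ (T ∪ Y) ∪ (T ∩ Y), so (Y ∩ T) ∪ Y ⊆ (T ∪ Y) ∪ (T ∩ Y).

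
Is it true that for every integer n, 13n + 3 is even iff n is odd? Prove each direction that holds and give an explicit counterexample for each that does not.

(⇒) Suppose 13n + 3 is even. Since 13 is odd, 13n and n have the same parity, so 13n + 3 ≡ n + 3 (mod 2). As 3 is odd, 13n + 3 is even exactly when n is odd. Thus n is odd.

(⇐) Conversely, suppose n is odd; write n = 2j + 1. Then 13n + 3 = 13·(2j + 1) + 3 = 2·13j + 16, which is even.

Both implications hold.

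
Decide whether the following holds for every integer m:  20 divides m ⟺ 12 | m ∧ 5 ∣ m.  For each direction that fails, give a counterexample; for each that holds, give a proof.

(⇒) fails; (⇐) holds.

[⇐] Suppose 12 ∣ m and 5 ∣ m. Any common multiple of 12 and 5 is a multiple of their lcm; here gcd(12, 5) = 1, so lcm(12, 5) = 12·5 = 60, so 60 ∣ m. Since 20 ∣ 60, it follows that 20 ∣ m.

[⇒] This fails: take m = 20. Certainly 20 ∣ 20, but 12 ∤ 20.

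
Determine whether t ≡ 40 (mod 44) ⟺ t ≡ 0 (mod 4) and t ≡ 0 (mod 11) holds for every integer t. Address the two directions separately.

Neither direction holds.

(⟹) This fails: t = 40 gives 40 ≡ 40 (mod 44) but 40 ≡ 7 (mod 11), so the conjunction on the right does not hold.

(⟸) This fails: t = 0 satisfies both congruences on the right (0 ≡ 0 mod 4 and 0 ≡ 0 mod 11) yet 0 ≡ 0 (mod 44), not 40.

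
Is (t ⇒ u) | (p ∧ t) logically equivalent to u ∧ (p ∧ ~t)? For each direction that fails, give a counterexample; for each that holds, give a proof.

Only the converse holds.

(→) This fails. Under p = F, t = F, u = F, the left side is true but the right side is false.

(←) Assume the antecedent. If p is true, (t ⇒ u) | (p ∧ t) reduces to true regardless of the other variables. If p is false, the antecedent cannot hold. Either way (t ⇒ u) | (p ∧ t) holds.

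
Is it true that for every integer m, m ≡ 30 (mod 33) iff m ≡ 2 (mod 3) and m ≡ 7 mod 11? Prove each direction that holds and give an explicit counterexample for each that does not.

Neither implication holds.

Forward direction. This fails: m = 30 gives 30 ≡ 30 (mod 33) but 30 ≡ 0 (mod 3), so the conjunction on the right does not hold.

Converse. This fails: m = 29 satisfies both congruences on the right (29 ≡ 2 mod 3 and 29 ≡ 7 mod 11) yet 29 ≡ 29 (mod 33), not 30.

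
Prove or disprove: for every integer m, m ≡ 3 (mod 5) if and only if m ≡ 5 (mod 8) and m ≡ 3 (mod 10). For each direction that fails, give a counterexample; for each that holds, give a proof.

The forward direction fails; the converse holds.

(⇒) This fails: m = 33 gives 33 ≡ 3 (mod 5) but 33 ≡ 1 (mod 8), so the conjunction on the right does not hold.

(⇐) Conversely, if m ≡ 5 (mod 8) and m ≡ 3 (mod 10), then by the Chinese remainder theorem m ≡ 13 (mod 40). Since 13 ≡ 3 (mod 5) and 5 ∣ 40, we get m ≡ 3 (mod 5).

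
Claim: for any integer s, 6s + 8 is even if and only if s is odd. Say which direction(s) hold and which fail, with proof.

Only the reverse direction holds.

[⇒] This fails: take s = 4. Then 6s + 8 = 32, which is even, yet s = 4 is even, not odd.

[⇐] Suppose s is odd. Since 6 is even, 6s is even for every s, so 6s + 8 has the same parity as 8, which is even. Hence 6s + 8 is even.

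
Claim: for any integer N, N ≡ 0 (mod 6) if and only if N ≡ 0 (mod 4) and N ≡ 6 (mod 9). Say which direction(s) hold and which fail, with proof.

Not equivalent: only (⇐) holds.

[⇒] This fails: N = 0 gives 0 ≡ 0 (mod 6) but 0 ≡ 0 (mod 9), so the conjunction on the right does not hold.

[⇐] Conversely, if N ≡ 0 (mod 4) and N ≡ 6 (mod 9), then by the Chinese remainder theorem N ≡ 24 (mod 36). Since 24 ≡ 0 (mod 6) and 6 ∣ 36, we get N ≡ 0 (mod 6).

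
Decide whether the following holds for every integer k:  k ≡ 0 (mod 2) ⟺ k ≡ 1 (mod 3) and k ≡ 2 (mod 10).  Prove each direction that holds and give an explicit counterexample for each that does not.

(⇒) This fails: k = 0 gives 0 ≡ 0 (mod 2) but 0 ≡ 0 (mod 3), so the conjunction on the right does not hold.

(⇐) Conversely, if k ≡ 1 (mod 3) and k ≡ 2 (mod 10), then by the Chinese remainder theorem k ≡ 22 (mod 30). Since 22 ≡ 0 (mod 2) and 2 ∣ 30, we get k ≡ 0 (mod 2).

The forward direction fails; the converse holds.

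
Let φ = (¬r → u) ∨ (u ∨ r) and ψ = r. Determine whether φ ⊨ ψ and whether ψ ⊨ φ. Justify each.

(⟹) This fails. Under u = T, r = F, the left side is true but the right side is false.

(⟸) Assume the antecedent. If u is true, (¬r → u) ∨ (u ∨ r) reduces to true regardless of the other variables. If u is false, the antecedent forces (u = F, r = T), and (¬r → u) ∨ (u ∨ r) holds there. Either way (¬r → u) ∨ (u ∨ r) holds.

Only the converse holds.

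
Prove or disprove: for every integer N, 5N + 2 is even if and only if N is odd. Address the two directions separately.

Forward direction. This fails: N = 6 gives 5N + 2 = 32, which is even, but 6 is even, not odd.

Converse. This also fails: N = 7 is odd, but 5N + 2 = 37 is odd, not even.

(⇒) fails and (⇐) fails.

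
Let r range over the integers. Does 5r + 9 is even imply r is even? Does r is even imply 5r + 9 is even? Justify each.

(→) This fails: r = 1 gives 5r + 9 = 14, which is even, but 1 is odd, not even.

(←) This also fails: r = 4 is even, but 5r + 9 = 29 is odd, not even.

(⇒) fails and (⇐) fails.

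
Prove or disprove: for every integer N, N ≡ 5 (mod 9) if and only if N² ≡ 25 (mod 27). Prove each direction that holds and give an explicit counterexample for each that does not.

(→) This fails: take N = 14. Then 14 ≡ 5 (mod 9), but 14² = 196 ≡ 7 (mod 27), not 25.

(←) This fails: take N = 22. Then 22² = 484 ≡ 25 (mod 27), yet 22 ≡ 4 (mod 9), not 5.

Neither direction holds.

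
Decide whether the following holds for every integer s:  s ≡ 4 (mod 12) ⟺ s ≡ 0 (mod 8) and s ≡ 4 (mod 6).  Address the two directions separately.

(⟹) This fails: s = 4 gives 4 ≡ 4 (mod 12) but 4 ≡ 4 (mod 8), so the conjunction on the right does not hold.

(⟸) Conversely, if s ≡ 0 (mod 8) and s ≡ 4 (mod 6), then by the Chinese remainder theorem s ≡ 16 (mod 24). Since 16 ≡ 4 (mod 12) and 12 ∣ 24, we get s ≡ 4 (mod 12).

(⇒) fails; (⇐) holds.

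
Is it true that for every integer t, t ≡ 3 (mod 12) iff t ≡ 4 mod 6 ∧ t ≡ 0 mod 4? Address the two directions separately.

Both directions fail.

(⟹) This fails: t = 3 gives 3 ≡ 3 (mod 12) but 3 ≡ 3 (mod 6), so the conjunction on the right does not hold.

(⟸) This fails: t = 4 satisfies both congruences on the right (4 ≡ 4 mod 6 and 4 ≡ 0 mod 4) yet 4 ≡ 4 (mod 12), not 3.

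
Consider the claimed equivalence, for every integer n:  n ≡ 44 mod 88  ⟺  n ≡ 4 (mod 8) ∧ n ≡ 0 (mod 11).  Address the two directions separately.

[⇒] Suppose n ≡ 44 (mod 88); write n = 88j + 44. Since 8 ∣ 88, reducing mod 8 gives n ≡ 44 ≡ 4 (mod 8); since 11 ∣ 88, reducing mod 11 gives n ≡ 44 ≡ 0 (mod 11).

[⇐] Conversely, if n ≡ 4 (mod 8) and n ≡ 0 (mod 11), then by the Chinese remainder theorem n ≡ 44 (mod 88). This is exactly n ≡ 44 (mod 88).

The biconditional holds.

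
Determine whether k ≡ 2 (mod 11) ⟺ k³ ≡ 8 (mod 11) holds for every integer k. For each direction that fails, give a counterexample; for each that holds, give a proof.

Both directions hold.

[⇐] For the converse, argue contrapositively. If k ≢ 2 (mod 11), then k is congruent to one of 0, 1, 3, 4, 5, 6, 7, 8, 9, 10 modulo 11, and these give k³ ≡ 0, 1, 5, 9, 4, 7, 2, 6, 3, 10 respectively — never 8.

[⇒] Suppose k ≡ 2 (mod 11). Write k = 11j + 2. Then (11j + 2)³ = 1331j³ + 726j² + 132j + 8 = 11(121j³ + 66j² + 12j) + 8, so k³ ≡ 8 (mod 11).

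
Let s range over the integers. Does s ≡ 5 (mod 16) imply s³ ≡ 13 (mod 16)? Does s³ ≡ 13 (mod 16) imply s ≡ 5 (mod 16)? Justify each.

(⟹) Suppose s ≡ 5 (mod 16). Write s = 16j + 5. Then (16j + 5)³ = 4096j³ + 3840j² + 1200j + 125 = 16(256j³ + 240j² + 75j + 7) + 13, so s³ ≡ 13 (mod 16).

(⟸) Conversely, suppose s³ ≡ 13 (mod 16). The only residue r in {0, …, 15} with r³ ≡ 13 (mod 16) is r = 5, so s ≡ 5 (mod 16).

Both directions hold.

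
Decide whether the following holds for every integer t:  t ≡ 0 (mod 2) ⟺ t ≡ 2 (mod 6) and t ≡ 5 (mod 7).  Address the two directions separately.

(⇒) This fails: t = 0 gives 0 ≡ 0 (mod 2) but 0 ≡ 0 (mod 6), so the conjunction on the right does not hold.

(⇐) Conversely, if t ≡ 2 (mod 6) and t ≡ 5 (mod 7), then by the Chinese remainder theorem t ≡ 26 (mod 42). Since 26 ≡ 0 (mod 2) and 2 ∣ 42, we get t ≡ 0 (mod 2).

Only the reverse direction holds.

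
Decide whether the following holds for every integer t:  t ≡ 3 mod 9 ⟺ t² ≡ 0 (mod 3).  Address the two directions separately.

The forward direction holds; the converse fails.

Converse. This fails: take t = 0. Then 0² = 0 ≡ 0 (mod 3), yet 0 ≡ 0 (mod 9), not 3.

Forward direction. Suppose t ≡ 3 (mod 9). Then t² ≡ 3² = 9 (mod 9), and since 3 ∣ 9, also t² ≡ 0 (mod 3).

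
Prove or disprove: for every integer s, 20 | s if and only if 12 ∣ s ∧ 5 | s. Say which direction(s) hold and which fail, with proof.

The forward direction fails; the converse holds.

(⟸) Suppose 12 ∣ s and 5 ∣ s. Any common multiple of 12 and 5 is a multiple of their lcm; here gcd(12, 5) = 1, so lcm(12, 5) = 12·5 = 60, so 60 ∣ s. Since 20 ∣ 60, it follows that 20 ∣ s.

(⟹) This fails: take s = 20. Certainly 20 ∣ 20, but 12 ∤ 20.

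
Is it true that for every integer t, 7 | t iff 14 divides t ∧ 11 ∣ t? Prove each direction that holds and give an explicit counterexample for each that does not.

Converse. Suppose 14 ∣ t and 11 ∣ t. Any common multiple of 14 and 11 is a multiple of their lcm; here gcd(14, 11) = 1, so lcm(14, 11) = 14·11 = 154, so 154 ∣ t. Since 7 ∣ 154, it follows that 7 ∣ t.

Forward direction. This fails: take t = 7. Certainly 7 ∣ 7, but 14 ∤ 7.

Only the converse holds.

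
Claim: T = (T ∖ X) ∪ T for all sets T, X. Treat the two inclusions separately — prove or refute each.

Both inclusions hold; the sets are equal.

(⟹) Let x ∈ T. Then either x ∈ T and x ∉ X; or x ∈ T ∩ X. In each case x ∈ (T ∖ X) ∪ T, so T ⊆ (T ∖ X) ∪ T.

(⟸) Let x ∈ (T ∖ X) ∪ T. Then either x ∈ T and x ∉ X; or x ∈ T ∩ X. In each case x ∈ T, so (T ∖ X) ∪ T ⊆ T.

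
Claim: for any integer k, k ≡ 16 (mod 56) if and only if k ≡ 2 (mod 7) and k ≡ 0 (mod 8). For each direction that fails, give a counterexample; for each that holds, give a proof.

Equivalent; both directions hold.

[⇒] Suppose k ≡ 16 (mod 56); write k = 56j + 16. Since 7 ∣ 56, reducing mod 7 gives k ≡ 16 ≡ 2 (mod 7); since 8 ∣ 56, reducing mod 8 gives k ≡ 16 ≡ 0 (mod 8).

[⇐] Conversely, if k ≡ 2 (mod 7) and k ≡ 0 (mod 8), then by the Chinese remainder theorem k ≡ 16 (mod 56). This is exactly k ≡ 16 (mod 56).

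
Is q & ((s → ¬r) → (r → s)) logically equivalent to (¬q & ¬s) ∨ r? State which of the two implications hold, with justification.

(⇒) This fails. Under q = T, s = F, r = F, the left side is true but the right side is false.

(⇐) This fails. Under q = F, s = F, r = F, the left side is false but the right side is true.

Neither direction holds.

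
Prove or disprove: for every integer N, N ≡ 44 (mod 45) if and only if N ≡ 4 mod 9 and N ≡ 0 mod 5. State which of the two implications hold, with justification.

(⇒) This fails: N = 44 gives 44 ≡ 44 (mod 45) but 44 ≡ 8 (mod 9), so the conjunction on the right does not hold.

(⇐) This fails: N = 40 satisfies both congruences on the right (40 ≡ 4 mod 9 and 40 ≡ 0 mod 5) yet 40 ≡ 40 (mod 45), not 44.

Neither implication holds.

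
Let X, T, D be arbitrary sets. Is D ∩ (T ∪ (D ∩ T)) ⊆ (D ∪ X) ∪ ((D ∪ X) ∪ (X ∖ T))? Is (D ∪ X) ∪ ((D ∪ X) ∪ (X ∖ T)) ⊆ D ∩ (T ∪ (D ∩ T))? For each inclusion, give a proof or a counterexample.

The sets are not equal: only the forward inclusion holds.

Forward inclusion. Let x ∈ D ∩ (T ∪ (D ∩ T)). Then either x ∈ T ∩ D and x ∉ X; or x ∈ X ∩ T ∩ D. In each case x ∈ (D ∪ X) ∪ ((D ∪ X) ∪ (X ∖ T)), so D ∩ (T ∪ (D ∩ T)) ⊆ (D ∪ X) ∪ ((D ∪ X) ∪ (X ∖ T)).

Reverse inclusion. This inclusion fails. Take X = {1}, T = ∅, D = ∅; then 1 ∈ (D ∪ X) ∪ ((D ∪ X) ∪ (X ∖ T)) but 1 ∉ D ∩ (T ∪ (D ∩ T)).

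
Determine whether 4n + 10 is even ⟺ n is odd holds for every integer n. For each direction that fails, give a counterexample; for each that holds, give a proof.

(→) This fails: take n = 4. Then 4n + 10 = 26, which is even, yet n = 4 is even, not odd.

(←) Suppose n is odd. Since 4 is even, 4n is even for every n, so 4n + 10 has the same parity as 10, which is even. Hence 4n + 10 is even.

The forward direction fails; the converse holds.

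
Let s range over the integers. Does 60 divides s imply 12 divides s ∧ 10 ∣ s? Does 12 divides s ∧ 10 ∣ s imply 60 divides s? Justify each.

(⇐) Suppose 12 ∣ s and 10 ∣ s. Any common multiple of 12 and 10 is a multiple of their lcm; here lcm(12, 10) = 12·10/gcd(12, 10) = 120/2 = 60, so 60 ∣ s.

(⇒) If 60 ∣ s, write s = 60q. Since 60 = 5·12, s = 12·(5q), so 12 ∣ s; and since 60 = 6·10, s = 10·(6q), so 10 ∣ s.

Both implications hold.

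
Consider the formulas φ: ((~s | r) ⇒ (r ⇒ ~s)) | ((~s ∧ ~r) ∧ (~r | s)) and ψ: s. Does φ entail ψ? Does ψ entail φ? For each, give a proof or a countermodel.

Neither implication holds.

(⇒) This fails. Under r = F, s = F, the left side is true but the right side is false.

(⇐) This fails. Under r = T, s = T, the left side is false but the right side is true.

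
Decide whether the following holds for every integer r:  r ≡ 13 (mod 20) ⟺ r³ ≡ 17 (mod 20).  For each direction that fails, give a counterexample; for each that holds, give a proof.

[⇒] Suppose r ≡ 13 (mod 20). Write r = 20j + 13. Then (20j + 13)³ = 8000j³ + 15600j² + 10140j + 2197 = 20(400j³ + 780j² + 507j + 109) + 17, so r³ ≡ 17 (mod 20).

[⇐] Conversely, suppose r³ ≡ 17 (mod 20). The only residue r in {0, …, 19} with r³ ≡ 17 (mod 20) is r = 13, so r ≡ 13 (mod 20).

The biconditional holds.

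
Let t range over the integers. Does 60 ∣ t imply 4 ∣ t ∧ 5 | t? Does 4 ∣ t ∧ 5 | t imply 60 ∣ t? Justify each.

Only the forward implication holds.

Forward direction. If 60 ∣ t, write t = 60q. Since 60 = 15·4, t = 4·(15q), so 4 ∣ t; and since 60 = 12·5, t = 5·(12q), so 5 ∣ t.

Converse. This fails: take t = 20. Both 4 ∣ 20 and 5 ∣ 20, yet 20 is not a multiple of 60 (since 20 = 0·60 + 20), so 60 ∤ 20.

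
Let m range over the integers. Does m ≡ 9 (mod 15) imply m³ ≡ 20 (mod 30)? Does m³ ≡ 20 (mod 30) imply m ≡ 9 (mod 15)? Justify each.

[⇒] This fails: take m = 9. Then 9 ≡ 9 (mod 15), but 9³ = 729 ≡ 9 (mod 30), not 20.

[⇐] This fails: take m = 20. Then 20³ = 8000 ≡ 20 (mod 30), yet 20 ≡ 5 (mod 15), not 9.

Neither direction holds.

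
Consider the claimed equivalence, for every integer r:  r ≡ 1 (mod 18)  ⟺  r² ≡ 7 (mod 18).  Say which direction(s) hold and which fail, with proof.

Both directions fail.

Forward direction. This fails: take r = 1. Then 1 ≡ 1 (mod 18), but 1² = 1 ≡ 1 (mod 18), not 7.

Converse. This fails: take r = 5. Then 5² = 25 ≡ 7 (mod 18), yet 5 ≡ 5 (mod 18), not 1.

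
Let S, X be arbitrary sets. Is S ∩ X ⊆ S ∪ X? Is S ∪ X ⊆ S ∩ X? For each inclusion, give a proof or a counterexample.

The sets are not equal: only the forward inclusion holds.

(⊆) Let x ∈ S ∩ X. Then x ∈ S ∩ X, from which x ∈ S ∪ X.

(⊇) This inclusion fails. Take S = {1}, X = ∅; then 1 ∈ S ∪ X but 1 ∉ S ∩ X.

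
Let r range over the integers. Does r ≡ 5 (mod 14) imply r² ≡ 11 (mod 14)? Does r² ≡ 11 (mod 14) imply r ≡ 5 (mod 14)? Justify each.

The forward direction holds; the converse fails.

(⟹) Suppose r ≡ 5 (mod 14). Write r = 14j + 5. Then (14j + 5)² = 196j² + 140j + 25 = 14(14j² + 10j + 1) + 11, so r² ≡ 11 (mod 14).

(⟸) This fails: take r = 9. Then 9² = 81 ≡ 11 (mod 14), yet 9 ≡ 9 (mod 14), not 5.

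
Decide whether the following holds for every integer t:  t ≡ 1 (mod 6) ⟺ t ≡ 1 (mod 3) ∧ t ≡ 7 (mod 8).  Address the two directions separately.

Not equivalent: only (⇐) holds.

[⇐] If t ≡ 1 (mod 3) and t ≡ 7 (mod 8), then by the Chinese remainder theorem t ≡ 7 (mod 24). Since 7 ≡ 1 (mod 6) and 6 ∣ 24, we get t ≡ 1 (mod 6).

[⇒] This fails: t = 1 gives 1 ≡ 1 (mod 6) but 1 ≡ 1 (mod 8), so the conjunction on the right does not hold.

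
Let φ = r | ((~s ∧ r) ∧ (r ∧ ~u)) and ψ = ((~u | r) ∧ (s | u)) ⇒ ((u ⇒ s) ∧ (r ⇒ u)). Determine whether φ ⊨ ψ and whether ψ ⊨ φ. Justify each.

(⇒) This fails. Under u = T, s = F, r = T, the left side is true but the right side is false.

(⇐) This fails. Under u = F, s = F, r = F, the left side is false but the right side is true.

(⇒) fails and (⇐) fails.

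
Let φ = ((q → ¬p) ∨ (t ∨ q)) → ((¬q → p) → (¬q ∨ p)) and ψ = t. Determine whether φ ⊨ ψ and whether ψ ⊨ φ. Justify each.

(⟹) This fails. Under p = F, t = F, q = F, the left side is true but the right side is false.

(⟸) This fails. Under p = F, t = T, q = T, the left side is false but the right side is true.

Neither direction holds.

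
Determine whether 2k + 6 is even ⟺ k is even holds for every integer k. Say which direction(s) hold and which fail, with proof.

[⇒] This fails: take k = 5. Then 2k + 6 = 16, which is even, yet k = 5 is odd, not even.

[⇐] Suppose k is even. Since 2 is even, 2k is even for every k, so 2k + 6 has the same parity as 6, which is even. Hence 2k + 6 is even.

Only the converse holds.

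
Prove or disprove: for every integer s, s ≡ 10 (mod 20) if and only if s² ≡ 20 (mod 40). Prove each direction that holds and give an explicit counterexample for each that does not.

Both directions hold.

(⇐) The residues r modulo 40 with r² ≡ 20 (mod 40) are exactly {10, 30}, and each is ≡ 10 (mod 20).

(⇒) Suppose s ≡ 10 (mod 20). Working modulo 40, s ∈ {10, 30}; for each such r, r² ≡ 20 (mod 40).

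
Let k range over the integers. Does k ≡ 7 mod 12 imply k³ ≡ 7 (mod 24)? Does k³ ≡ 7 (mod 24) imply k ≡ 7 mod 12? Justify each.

[⇒] This fails: take k = 19. Then 19 ≡ 7 (mod 12), but 19³ = 6859 ≡ 19 (mod 24), not 7.

[⇐] Conversely, the residues r modulo 24 with r³ ≡ 7 (mod 24) are exactly {7}, and each is ≡ 7 (mod 12).

Only the reverse direction holds.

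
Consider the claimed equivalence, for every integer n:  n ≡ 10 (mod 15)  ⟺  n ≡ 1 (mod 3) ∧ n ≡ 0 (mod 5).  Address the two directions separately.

The biconditional holds.

(⇒) Suppose n ≡ 10 (mod 15); write n = 15j + 10. Since 3 ∣ 15, reducing mod 3 gives n ≡ 10 ≡ 1 (mod 3); since 5 ∣ 15, reducing mod 5 gives n ≡ 10 ≡ 0 (mod 5).

(⇐) Conversely, if n ≡ 1 (mod 3) and n ≡ 0 (mod 5), then by the Chinese remainder theorem n ≡ 10 (mod 15). This is exactly n ≡ 10 (mod 15).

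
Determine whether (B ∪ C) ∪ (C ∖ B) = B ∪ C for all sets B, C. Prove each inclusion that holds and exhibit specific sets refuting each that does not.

Reverse inclusion. Let x ∈ B ∪ C. Then either x ∈ B and x ∉ C; or x ∈ C and x ∉ B; or x ∈ B ∩ C. In each case x ∈ (B ∪ C) ∪ (C ∖ B), so B ∪ C ⊆ (B ∪ C) ∪ (C ∖ B).

Forward inclusion. Let x ∈ (B ∪ C) ∪ (C ∖ B). Then either x ∈ B and x ∉ C; or x ∈ C and x ∉ B; or x ∈ B ∩ C. In each case x ∈ B ∪ C, so (B ∪ C) ∪ (C ∖ B) ⊆ B ∪ C.

Both inclusions hold.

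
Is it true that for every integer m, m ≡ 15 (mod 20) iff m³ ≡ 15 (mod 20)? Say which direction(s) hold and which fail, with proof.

(→) Suppose m ≡ 15 (mod 20). Write m = 20j + 15. Then (20j + 15)³ = 8000j³ + 18000j² + 13500j + 3375 = 20(400j³ + 900j² + 675j + 168) + 15, so m³ ≡ 15 (mod 20).

(←) Conversely, suppose m³ ≡ 15 (mod 20). The only residue r in {0, …, 19} with r³ ≡ 15 (mod 20) is r = 15, so m ≡ 15 (mod 20).

Both directions hold; the statement is true.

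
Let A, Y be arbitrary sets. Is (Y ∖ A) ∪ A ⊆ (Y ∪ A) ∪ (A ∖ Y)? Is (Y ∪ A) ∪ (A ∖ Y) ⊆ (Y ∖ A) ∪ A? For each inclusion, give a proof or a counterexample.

(⟹) Let x ∈ (Y ∖ A) ∪ A. Then either x ∈ A and x ∉ Y; or x ∈ Y and x ∉ A; or x ∈ A ∩ Y. In each case x ∈ (Y ∪ A) ∪ (A ∖ Y), so (Y ∖ A) ∪ A ⊆ (Y ∪ A) ∪ (A ∖ Y).

(⟸) Let x ∈ (Y ∪ A) ∪ (A ∖ Y). Then either x ∈ A and x ∉ Y; or x ∈ Y and x ∉ A; or x ∈ A ∩ Y. In each case x ∈ (Y ∖ A) ∪ A, so (Y ∪ A) ∪ (A ∖ Y) ⊆ (Y ∖ A) ∪ A.

Both inclusions hold; the sets are equal.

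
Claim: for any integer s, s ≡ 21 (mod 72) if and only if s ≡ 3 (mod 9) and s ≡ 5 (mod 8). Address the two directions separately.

Equivalent; both directions hold.

[⇒] Suppose s ≡ 21 (mod 72); write s = 72j + 21. Since 9 ∣ 72, reducing mod 9 gives s ≡ 21 ≡ 3 (mod 9); since 8 ∣ 72, reducing mod 8 gives s ≡ 21 ≡ 5 (mod 8).

[⇐] Conversely, if s ≡ 3 (mod 9) and s ≡ 5 (mod 8), then by the Chinese remainder theorem s ≡ 21 (mod 72). This is exactly s ≡ 21 (mod 72).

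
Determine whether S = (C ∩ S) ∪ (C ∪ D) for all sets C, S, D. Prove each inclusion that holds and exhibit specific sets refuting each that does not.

(⊆) fails and (⊇) fails.

(⊆) This inclusion fails. Take C = ∅, S = {1}, D = ∅; then 1 ∈ S but 1 ∉ (C ∩ S) ∪ (C ∪ D).

(⊇) This inclusion fails. Take C = {1}, S = ∅, D = ∅; then 1 ∈ (C ∩ S) ∪ (C ∪ D) but 1 ∉ S.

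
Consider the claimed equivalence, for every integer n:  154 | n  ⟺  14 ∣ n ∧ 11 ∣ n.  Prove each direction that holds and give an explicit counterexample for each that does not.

Forward direction. If 154 ∣ n, write n = 154q. Since 154 = 11·14, n = 14·(11q), so 14 ∣ n; and since 154 = 14·11, n = 11·(14q), so 11 ∣ n.

Converse. Suppose 14 ∣ n and 11 ∣ n. Any common multiple of 14 and 11 is a multiple of their lcm; here gcd(14, 11) = 1, so lcm(14, 11) = 14·11 = 154, so 154 ∣ n.

Both directions hold.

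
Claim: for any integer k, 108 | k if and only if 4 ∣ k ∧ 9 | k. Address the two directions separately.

Only the forward direction holds.

(⇒) If 108 ∣ k, write k = 108q. Since 108 = 27·4, k = 4·(27q), so 4 ∣ k; and since 108 = 12·9, k = 9·(12q), so 9 ∣ k.

(⇐) This fails: take k = 36. Both 4 ∣ 36 and 9 ∣ 36, yet 36 is not a multiple of 108 (since 36 = 0·108 + 36), so 108 ∤ 36.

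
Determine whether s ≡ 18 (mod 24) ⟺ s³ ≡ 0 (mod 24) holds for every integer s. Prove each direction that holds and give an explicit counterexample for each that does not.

(←) This fails: take s = 0. Then 0³ = 0 ≡ 0 (mod 24), yet 0 ≡ 0 (mod 24), not 18.

(→) Suppose s ≡ 18 (mod 24). Write s = 24j + 18. Then (24j + 18)³ = 13824j³ + 31104j² + 23328j + 5832 = 24(576j³ + 1296j² + 972j + 243) + 0, so s³ ≡ 0 (mod 24).

(⇒) holds; (⇐) fails.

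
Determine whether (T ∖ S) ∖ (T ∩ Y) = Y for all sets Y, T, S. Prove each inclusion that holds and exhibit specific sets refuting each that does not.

(⟹) This inclusion fails. Take Y = ∅, T = {1}, S = ∅; then 1 ∈ (T ∖ S) ∖ (T ∩ Y) but 1 ∉ Y.

(⟸) This inclusion fails. Take Y = {1}, T = ∅, S = ∅; then 1 ∈ Y but 1 ∉ (T ∖ S) ∖ (T ∩ Y).

Neither inclusion holds.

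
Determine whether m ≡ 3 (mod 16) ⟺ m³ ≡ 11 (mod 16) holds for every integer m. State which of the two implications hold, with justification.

Converse. Suppose m³ ≡ 11 (mod 16). The only residue r in {0, …, 15} with r³ ≡ 11 (mod 16) is r = 3, so m ≡ 3 (mod 16).

Forward direction. Suppose m ≡ 3 (mod 16). Write m = 16j + 3. Then (16j + 3)³ = 4096j³ + 2304j² + 432j + 27 = 16(256j³ + 144j² + 27j + 1) + 11, so m³ ≡ 11 (mod 16).

Both implications hold.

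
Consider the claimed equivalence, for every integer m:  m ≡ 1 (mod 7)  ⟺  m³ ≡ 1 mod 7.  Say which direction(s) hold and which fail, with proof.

Not equivalent: only (⇒) holds.

(⟸) This fails: take m = 2. Then 2³ = 8 ≡ 1 (mod 7), yet 2 ≡ 2 (mod 7), not 1.

(⟹) Suppose m ≡ 1 (mod 7). Write m = 7j + 1. Then (7j + 1)³ = 343j³ + 147j² + 21j + 1 = 7(49j³ + 21j² + 3j) + 1, so m³ ≡ 1 (mod 7).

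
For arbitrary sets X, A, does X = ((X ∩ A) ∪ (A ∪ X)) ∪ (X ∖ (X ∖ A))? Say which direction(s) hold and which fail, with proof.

(⊆) holds; (⊇) fails.

Reverse inclusion. This inclusion fails. Take X = ∅, A = {1}; then 1 ∈ ((X ∩ A) ∪ (A ∪ X)) ∪ (X ∖ (X ∖ A)) but 1 ∉ X.

Forward inclusion. Let x ∈ X. Then either x ∈ X and x ∉ A; or x ∈ X ∩ A. In each case x ∈ ((X ∩ A) ∪ (A ∪ X)) ∪ (X ∖ (X ∖ A)), so X ⊆ ((X ∩ A) ∪ (A ∪ X)) ∪ (X ∖ (X ∖ A)).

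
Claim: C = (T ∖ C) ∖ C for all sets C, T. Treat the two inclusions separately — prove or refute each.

Both inclusions fail.

Forward inclusion. This inclusion fails. Take C = {1}, T = ∅; then 1 ∈ C but 1 ∉ (T ∖ C) ∖ C.

Reverse inclusion. This inclusion fails. Take C = ∅, T = {1}; then 1 ∈ (T ∖ C) ∖ C but 1 ∉ C.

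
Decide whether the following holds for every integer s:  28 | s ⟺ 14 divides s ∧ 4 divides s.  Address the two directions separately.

[⇒] If 28 ∣ s, write s = 28q. Since 28 = 2·14, s = 14·(2q), so 14 ∣ s; and since 28 = 7·4, s = 4·(7q), so 4 ∣ s.

[⇐] Suppose 14 ∣ s and 4 ∣ s. Any common multiple of 14 and 4 is a multiple of their lcm; here lcm(14, 4) = 14·4/gcd(14, 4) = 56/2 = 28, so 28 ∣ s.

Equivalent; both directions hold.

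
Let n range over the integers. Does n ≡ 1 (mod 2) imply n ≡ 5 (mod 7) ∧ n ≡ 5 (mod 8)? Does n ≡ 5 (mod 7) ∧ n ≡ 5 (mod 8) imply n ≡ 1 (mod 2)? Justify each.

Forward direction. This fails: n = 1 gives 1 ≡ 1 (mod 2) but 1 ≡ 1 (mod 7), so the conjunction on the right does not hold.

Converse. If n ≡ 5 (mod 7) and n ≡ 5 (mod 8), then by the Chinese remainder theorem n ≡ 5 (mod 56). Since 5 ≡ 1 (mod 2) and 2 ∣ 56, we get n ≡ 1 (mod 2).

Only the reverse direction holds.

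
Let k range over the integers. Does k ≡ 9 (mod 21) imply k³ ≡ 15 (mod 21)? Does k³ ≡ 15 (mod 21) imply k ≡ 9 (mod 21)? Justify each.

Not equivalent: only (⇒) holds.

(⟹) Suppose k ≡ 9 (mod 21). Write k = 21j + 9. Then (21j + 9)³ = 9261j³ + 11907j² + 5103j + 729 = 21(441j³ + 567j² + 243j + 34) + 15, so k³ ≡ 15 (mod 21).

(⟸) This fails: take k = 15. Then 15³ = 3375 ≡ 15 (mod 21), yet 15 ≡ 15 (mod 21), not 9.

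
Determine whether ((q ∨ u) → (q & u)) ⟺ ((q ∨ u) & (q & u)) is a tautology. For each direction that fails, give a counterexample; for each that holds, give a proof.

Only the reverse direction holds.

(⇒) This fails. Under u = F, q = F, the left side is true but the right side is false.

(⇐) Assume the antecedent. If u is true, the antecedent forces (u = T, q = T), and (q ∨ u) → (q & u) holds there. If u is false, the antecedent cannot hold. Either way (q ∨ u) → (q & u) holds.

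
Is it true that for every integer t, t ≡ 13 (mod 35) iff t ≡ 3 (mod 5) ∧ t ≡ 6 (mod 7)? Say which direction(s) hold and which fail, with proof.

Forward direction. Suppose t ≡ 13 (mod 35); write t = 35j + 13. Since 5 ∣ 35, reducing mod 5 gives t ≡ 13 ≡ 3 (mod 5); since 7 ∣ 35, reducing mod 7 gives t ≡ 13 ≡ 6 (mod 7).

Converse. If t ≡ 3 (mod 5) and t ≡ 6 (mod 7), then by the Chinese remainder theorem t ≡ 13 (mod 35). This is exactly t ≡ 13 (mod 35).

Equivalent; both directions hold.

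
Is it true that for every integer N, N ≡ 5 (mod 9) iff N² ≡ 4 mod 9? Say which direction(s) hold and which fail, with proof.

(⟹) This fails: take N = 5. Then 5 ≡ 5 (mod 9), but 5² = 25 ≡ 7 (mod 9), not 4.

(⟸) This fails: take N = 2. Then 2² = 4 ≡ 4 (mod 9), yet 2 ≡ 2 (mod 9), not 5.

Both directions fail.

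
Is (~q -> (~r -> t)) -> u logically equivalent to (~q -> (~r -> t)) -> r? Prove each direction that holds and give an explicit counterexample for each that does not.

(→) This fails. Under r = F, u = T, q = T, t = F, the left side is true but the right side is false.

(←) This fails. Under r = T, u = F, q = F, t = F, the left side is false but the right side is true.

Both directions fail.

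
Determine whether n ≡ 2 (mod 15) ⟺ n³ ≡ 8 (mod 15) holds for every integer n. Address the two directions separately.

Equivalent; both directions hold.

[⇐] Suppose n³ ≡ 8 (mod 15). The only residue r in {0, …, 14} with r³ ≡ 8 (mod 15) is r = 2, so n ≡ 2 (mod 15).

[⇒] Suppose n ≡ 2 (mod 15). Write n = 15j + 2. Then (15j + 2)³ = 3375j³ + 1350j² + 180j + 8 = 15(225j³ + 90j² + 12j) + 8, so n³ ≡ 8 (mod 15).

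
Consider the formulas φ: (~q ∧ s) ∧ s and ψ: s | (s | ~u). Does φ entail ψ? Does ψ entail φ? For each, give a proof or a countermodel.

(⇒) Assume the antecedent. If q is true, the antecedent cannot hold. If q is false, the antecedent forces (q = F, u = F, s = T) or (q = F, u = T, s = T), and s | (s | ~u) holds there. Either way s | (s | ~u) holds.

(⇐) This fails. Under q = F, u = F, s = F, the left side is false but the right side is true.

Only the forward direction holds.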